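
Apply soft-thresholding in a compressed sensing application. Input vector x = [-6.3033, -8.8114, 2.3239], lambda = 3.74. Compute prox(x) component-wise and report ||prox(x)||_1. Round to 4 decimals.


Soft-thresholding with lambda = 3.74:
prox(-6.3033) = sign(-6.3033)*max(|-6.3033| - 3.74, 0) = -2.5633
prox(-8.8114) = sign(-8.8114)*max(|-8.8114| - 3.74, 0) = -5.0714
prox(2.3239) = sign(2.3239)*max(|2.3239| - 3.74, 0) = 0.0
prox(x) = [-2.5633, -5.0714, 0.0]
||prox(x)||_1 = 2.5633 + 5.0714 + 0.0 = 7.6347


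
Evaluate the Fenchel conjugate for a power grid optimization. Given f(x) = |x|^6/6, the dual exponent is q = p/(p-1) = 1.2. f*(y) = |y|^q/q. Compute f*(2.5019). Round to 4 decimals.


The conjugate exponent q satisfies 1/p + 1/q = 1.
p = 6, so q = 6/(6 - 1) = 1.2
|y|^q = 2.5019^1.2 = 3.0055
f*(2.5019) = 3.0055 / 1.2 = 2.5046


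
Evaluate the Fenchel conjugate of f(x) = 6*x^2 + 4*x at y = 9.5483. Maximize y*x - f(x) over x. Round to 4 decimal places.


f*(y) = sup_x {y*x - a*x^2 - b*x} = sup_x {(y-b)*x - a*x^2}
FOC: (y - b) - 2a*x = 0 => x* = (y - b)/(2a)
x* = (9.5483 - 4)/(2*6) = 0.4624
f*(9.5483) = (y-b)^2/(4a) = (9.5483 - 4)^2/(4*6)
= 30.7836/24 = 1.2827


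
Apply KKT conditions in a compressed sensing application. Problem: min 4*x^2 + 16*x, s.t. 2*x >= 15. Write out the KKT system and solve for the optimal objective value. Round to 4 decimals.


Step 1: Try lambda = 0 (constraint inactive).
x_unc = -16/(2*4) = -2.0
Check: 2*-2.0 = -4.0 < 15 -- violated!
Step 2: Constraint must be active: 2*x = 15
x* = 15/2 = 7.5
lambda = (2*4*7.5 + 16)/2 = 38.0
Step 3: Compute optimal value.
f(x*) = 4*7.5^2 + 16*7.5 = 345.0


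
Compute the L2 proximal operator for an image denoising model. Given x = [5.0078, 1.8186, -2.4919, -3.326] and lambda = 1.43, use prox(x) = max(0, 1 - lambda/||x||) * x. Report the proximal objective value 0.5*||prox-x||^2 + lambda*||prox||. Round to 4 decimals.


Step 1: Compute ||x||.
||x|| = 6.757
Step 2: Compute scaling factor.
scale = max(0, 1 - 1.43/6.757) = 0.7884
Step 3: prox(x) = [3.948, 1.4337, -1.9645, -2.6221]
||prox(x)|| = 5.327
Step 4: Proximal objective.
0.5*||prox-x||^2 = 1.0225
lambda*||prox|| = 7.6176
Total = 8.6401


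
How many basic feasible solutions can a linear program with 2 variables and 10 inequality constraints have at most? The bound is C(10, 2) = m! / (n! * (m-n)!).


Each vertex corresponds to some choice of n active constraints out of m, so the number of vertices is at most C(m, n) = m! / (n!(m-n)!).
m = 10, n = 2
Numerator: 10 * 9
Denominator: 2! = 2
C(10, 2) = 45


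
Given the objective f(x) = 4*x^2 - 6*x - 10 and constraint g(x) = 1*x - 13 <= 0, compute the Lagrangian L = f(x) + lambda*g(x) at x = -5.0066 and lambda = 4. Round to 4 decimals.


Step 1: Evaluate f(x).
f(-5.0066) = 4*(-5.0066)^2 - 6*(-5.0066) - 10 = 120.3038
Step 2: Evaluate g(x).
g(-5.0066) = 1*-5.0066 - 13 = -18.0066
Step 3: Compute Lagrangian.
L = 120.3038 + 4*-18.0066 = 48.2774


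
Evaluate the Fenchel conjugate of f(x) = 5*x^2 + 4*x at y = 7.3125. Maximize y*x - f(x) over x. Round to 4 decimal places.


f*(y) = sup_x {y*x - a*x^2 - b*x} = sup_x {(y-b)*x - a*x^2}
FOC: (y - b) - 2a*x = 0 => x* = (y - b)/(2a)
x* = (7.3125 - 4)/(2*5) = 0.3313
f*(7.3125) = (y-b)^2/(4a) = (7.3125 - 4)^2/(4*5)
= 10.9727/20 = 0.5486


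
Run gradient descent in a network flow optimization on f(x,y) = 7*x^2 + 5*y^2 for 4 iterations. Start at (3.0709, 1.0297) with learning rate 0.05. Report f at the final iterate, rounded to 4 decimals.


Gradient descent on f(x,y) = 7*x^2 + 5*y^2.
Starting point: (3.0709, 1.0297), alpha = 0.05
Step 1: grad_x = 2*7*3.0709 = 42.9926, grad_y = 2*5*1.0297 = 10.297
  x_1 = 3.0709 - 0.05*42.9926 = 0.9213
  y_1 = 1.0297 - 0.05*10.297 = 0.5149
Step 2: grad_x = 2*7*0.9213 = 12.8978, grad_y = 2*5*0.5149 = 5.1485
  x_2 = 0.9213 - 0.05*12.8978 = 0.2764
  y_2 = 0.5149 - 0.05*5.1485 = 0.2574
Step 3: grad_x = 2*7*0.2764 = 3.8693, grad_y = 2*5*0.2574 = 2.5743
  x_3 = 0.2764 - 0.05*3.8693 = 0.0829
  y_3 = 0.2574 - 0.05*2.5743 = 0.1287
Step 4: grad_x = 2*7*0.0829 = 1.1608, grad_y = 2*5*0.1287 = 1.2871
  x_4 = 0.0829 - 0.05*1.1608 = 0.0249
  y_4 = 0.1287 - 0.05*1.2871 = 0.0644
f(0.0249, 0.0644) = 7*0.0249^2 + 5*0.0644^2 = 0.025


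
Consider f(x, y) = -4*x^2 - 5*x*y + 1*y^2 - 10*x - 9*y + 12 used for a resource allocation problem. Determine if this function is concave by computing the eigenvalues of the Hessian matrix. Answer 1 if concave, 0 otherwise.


The Hessian of f(x,y) = -4*x^2 - 5*x*y + 1*y^2 - 10*x - 9*y + 12 is:
H = [[-8, -5], [-5, 2]]
Trace = -8 + 2 = -6
Determinant = -8*2 - (-5)^2 = -41
Discriminant = (-6)^2 - 4*-41 = 200.0
Eigenvalues: lambda_1 = -10.0711, lambda_2 = 4.0711
The function is not concave.

0


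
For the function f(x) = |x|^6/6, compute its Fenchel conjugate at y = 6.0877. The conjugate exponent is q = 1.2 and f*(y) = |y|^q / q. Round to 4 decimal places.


The conjugate exponent q satisfies 1/p + 1/q = 1.
p = 6, so q = 6/(6 - 1) = 1.2
|y|^q = 6.0877^1.2 = 8.7366
f*(6.0877) = 8.7366 / 1.2 = 7.2805


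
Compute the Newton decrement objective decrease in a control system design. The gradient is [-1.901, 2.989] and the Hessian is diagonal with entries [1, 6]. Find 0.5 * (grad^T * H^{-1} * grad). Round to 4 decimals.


Step 1: H is diagonal, so H^(-1) * g = [-1.901, 0.4982].
Step 2: g^T H^(-1) g = sum_i g_i^2 / H_ii
  = (-1.901)^2/1 + (2.989)^2/6
  = 3.6138 + 1.489 = 5.1028
Step 3: Objective decrease = 0.5 * g^T H^(-1) g = 2.5514


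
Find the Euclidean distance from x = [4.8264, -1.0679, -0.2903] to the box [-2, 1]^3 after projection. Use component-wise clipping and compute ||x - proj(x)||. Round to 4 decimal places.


Project each component onto [-2, 1].
clip(4.8264) = 1.0, clip(-1.0679) = -1.0679, clip(-0.2903) = -0.2903
Projection = [1.0, -1.0679, -0.2903]
Squared diffs: [14.6413, 0.0, 0.0]
Distance = sqrt(14.6413) = 3.8264


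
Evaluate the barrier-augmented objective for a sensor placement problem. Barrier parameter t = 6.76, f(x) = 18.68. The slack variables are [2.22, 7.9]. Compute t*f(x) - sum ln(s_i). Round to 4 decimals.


Step 1: Compute log-barrier.
ln values: [0.7975, 2.0669]
phi = -(0.7975 + 2.0669) = -2.8644
Step 2: Compute augmented objective.
t*f(x) = 6.76*18.68 = 126.2768
Total = 126.2768 - 2.8644 = 123.4124


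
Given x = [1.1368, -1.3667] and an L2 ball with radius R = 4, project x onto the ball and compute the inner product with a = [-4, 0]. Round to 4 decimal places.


Step 1: Compute ||x|| (intermediates to 6 decimals).
||x|| = sqrt(1.1368^2 + (-1.3667)^2) = 1.77769
Step 2: Project.
Since ||x|| <= R, proj = x (no scaling needed).
proj(x) = [1.1368, -1.3667]
Step 3: Dot product.
a^T * proj(x) = -4*1.1368 + 0*(-1.3667) = -4.5472


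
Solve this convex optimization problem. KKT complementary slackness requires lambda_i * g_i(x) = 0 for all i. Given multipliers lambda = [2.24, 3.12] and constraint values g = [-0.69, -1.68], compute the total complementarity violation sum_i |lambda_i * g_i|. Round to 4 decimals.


KKT complementary slackness check:
lambda_1 * g_1 = 2.24 * -0.69 = -1.5456
lambda_2 * g_2 = 3.12 * -1.68 = -5.2416
Total violation = 1.5456 + 5.2416 = 6.7872


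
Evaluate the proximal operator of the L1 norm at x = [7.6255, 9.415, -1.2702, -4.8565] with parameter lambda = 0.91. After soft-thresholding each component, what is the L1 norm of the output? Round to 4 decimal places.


Soft-thresholding with lambda = 0.91:
prox(7.6255) = sign(7.6255)*max(|7.6255| - 0.91, 0) = 6.7155
prox(9.415) = sign(9.415)*max(|9.415| - 0.91, 0) = 8.505
prox(-1.2702) = sign(-1.2702)*max(|-1.2702| - 0.91, 0) = -0.3602
prox(-4.8565) = sign(-4.8565)*max(|-4.8565| - 0.91, 0) = -3.9465
prox(x) = [6.7155, 8.505, -0.3602, -3.9465]
||prox(x)||_1 = 6.7155 + 8.505 + 0.3602 + 3.9465 = 19.5272


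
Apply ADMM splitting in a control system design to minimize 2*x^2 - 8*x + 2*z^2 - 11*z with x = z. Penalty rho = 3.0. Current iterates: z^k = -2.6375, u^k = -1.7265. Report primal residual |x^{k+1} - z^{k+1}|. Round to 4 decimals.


ADMM iteration with rho = 3.0, z^k = -2.6375, u^k = -1.7265
Step 1: x-update.
Minimize 2*x^2 - 8*x + (3.0/2)*(x + 2.6375 - 1.7265)^2
FOC: (2*2 + 3.0)*x = 8 + 3.0*(-2.6375 + 1.7265)
x^{k+1} = 0.7524
Step 2: z-update.
Minimize 2*z^2 - 11*z + (3.0/2)*(0.7524 - z - 1.7265)^2
FOC: (2*2 + 3.0)*z = 11 + 3.0*(0.7524 - 1.7265)
z^{k+1} = 1.154
Step 3: u-update.
u^{k+1} = -1.7265 + 0.7524 - 1.154 = -2.128
Step 4: Primal residual = |0.7524 - 1.154| = 0.4015


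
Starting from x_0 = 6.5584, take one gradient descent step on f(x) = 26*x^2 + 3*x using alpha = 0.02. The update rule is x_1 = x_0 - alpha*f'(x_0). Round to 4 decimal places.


We compute the gradient at x_0 and apply the update.
f'(x) = 52*x + 3
f'(6.5584) = 52*6.5584 + 3 = 344.0368
x_1 = 6.5584 - 0.02*344.0368 = -0.3223


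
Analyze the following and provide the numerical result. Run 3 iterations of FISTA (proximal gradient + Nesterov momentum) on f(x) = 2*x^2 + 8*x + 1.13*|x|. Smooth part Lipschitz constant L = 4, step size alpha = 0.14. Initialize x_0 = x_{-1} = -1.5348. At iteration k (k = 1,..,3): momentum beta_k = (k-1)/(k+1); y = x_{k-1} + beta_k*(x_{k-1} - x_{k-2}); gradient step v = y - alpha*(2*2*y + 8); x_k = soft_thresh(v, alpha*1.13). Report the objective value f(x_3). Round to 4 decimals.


FISTA on f(x) = 2*x^2 + 8*x + 1.13*|x|
L = 4, alpha = 0.14
Iteration 1: beta = 0.0, y = -1.5348 + 0.0*(-1.5348 + 1.5348) = -1.5348
  grad(y) = 1.8608, v = y - alpha*grad = -1.7953
  prox(v) = soft_thresh(-1.7953, 0.1582) = -1.6371
Iteration 2: beta = 0.3333, y = -1.6371 + 0.3333*(-1.6371 + 1.5348) = -1.6712
  grad(y) = 1.3151, v = y - alpha*grad = -1.8553
  prox(v) = soft_thresh(-1.8553, 0.1582) = -1.6971
Iteration 3: beta = 0.5, y = -1.6971 + 0.5*(-1.6971 + 1.6371) = -1.7271
  grad(y) = 1.0914, v = y - alpha*grad = -1.8799
  prox(v) = soft_thresh(-1.8799, 0.1582) = -1.7217
f(x_3) = 2*(-1.7217)^2 + 8*(-1.7217) + 1.13*|-1.7217| = -5.8996


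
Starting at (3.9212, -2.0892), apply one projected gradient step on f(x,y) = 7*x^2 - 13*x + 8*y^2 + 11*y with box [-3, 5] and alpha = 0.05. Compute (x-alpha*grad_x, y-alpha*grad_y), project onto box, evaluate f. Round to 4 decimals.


Step 1: Compute gradient at (3.9212, -2.0892).
grad_x = 2*7*3.9212 - 13 = 41.8968
grad_y = 2*8*-2.0892 + 11 = -22.4272
Step 2: Gradient step.
x_raw = 3.9212 - 0.05*41.8968 = 1.8264
y_raw = -2.0892 - 0.05*-22.4272 = -0.9678
Step 3: Project onto [-3, 5].
x_proj = clip(1.8264) = 1.8264
y_proj = clip(-0.9678) = -0.9678
Step 4: Evaluate f.
f(1.8264, -0.9678) = -3.5461


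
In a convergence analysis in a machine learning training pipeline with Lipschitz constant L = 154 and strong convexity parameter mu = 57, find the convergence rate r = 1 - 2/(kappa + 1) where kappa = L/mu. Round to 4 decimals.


Step 1: Compute the condition number.
kappa = L/mu = 154/57 = 2.7018
Step 2: Compute the convergence rate.
r = 1 - 2/(kappa + 1) = 1 - 2*mu/(L + mu) = (L - mu)/(L + mu) = 97/211 = 0.4597


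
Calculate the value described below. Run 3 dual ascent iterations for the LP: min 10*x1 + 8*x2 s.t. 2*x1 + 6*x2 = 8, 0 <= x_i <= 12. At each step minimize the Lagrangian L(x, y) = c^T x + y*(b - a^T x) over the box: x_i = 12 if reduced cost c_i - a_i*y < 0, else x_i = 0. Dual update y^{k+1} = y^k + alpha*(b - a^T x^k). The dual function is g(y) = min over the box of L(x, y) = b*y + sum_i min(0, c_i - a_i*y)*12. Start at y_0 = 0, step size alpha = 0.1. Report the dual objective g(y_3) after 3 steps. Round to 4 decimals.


Dual ascent for LP: min 10*x1 + 8*x2, 2*x1 + 6*x2 = 8, 0 <= x_i <= 12
Step 1: y^k = 0.0, reduced costs: (10.0, 8.0)
  x^k = (0.0, 0.0), subgradient = b - a^T x = 8.0
  y^{k+1} = 0.0 + 0.1*8.0 = 0.8
Step 2: y^k = 0.8, reduced costs: (8.4, 3.2)
  x^k = (0.0, 0.0), subgradient = b - a^T x = 8.0
  y^{k+1} = 0.8 + 0.1*8.0 = 1.6
Step 3: y^k = 1.6, reduced costs: (6.8, -1.6)
  x^k = (0.0, 12.0), subgradient = b - a^T x = -64.0
  y^{k+1} = 1.6 + 0.1*-64.0 = -4.8
Dual objective at y_3 = -4.8: reduced costs (19.6, 36.8), box minimizer x = (0.0, 0.0)
g(y_3) = b*y + (c1 - a1*y)*x1 + (c2 - a2*y)*x2 = 8*(-4.8) + 19.6*0.0 + 36.8*0.0 = -38.4 + 0.0 + 0.0 = -38.4


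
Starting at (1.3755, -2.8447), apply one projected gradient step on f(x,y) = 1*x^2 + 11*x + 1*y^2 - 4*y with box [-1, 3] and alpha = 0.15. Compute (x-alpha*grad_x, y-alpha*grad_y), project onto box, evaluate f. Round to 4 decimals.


Step 1: Compute gradient at (1.3755, -2.8447).
grad_x = 2*1*1.3755 + 11 = 13.751
grad_y = 2*1*-2.8447 - 4 = -9.6894
Step 2: Gradient step.
x_raw = 1.3755 - 0.15*13.751 = -0.6872
y_raw = -2.8447 - 0.15*-9.6894 = -1.3913
Step 3: Project onto [-1, 3].
x_proj = clip(-0.6872) = -0.6872
y_proj = clip(-1.3913) = -1.0
Step 4: Evaluate f.
f(-0.6872, -1.0) = -2.0865


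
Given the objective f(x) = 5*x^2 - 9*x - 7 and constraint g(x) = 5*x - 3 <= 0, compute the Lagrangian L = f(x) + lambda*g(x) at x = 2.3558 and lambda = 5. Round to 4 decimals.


Step 1: Evaluate f(x).
f(2.3558) = 5*2.3558^2 - 9*2.3558 - 7 = -0.4532
Step 2: Evaluate g(x).
g(2.3558) = 5*2.3558 - 3 = 8.779
Step 3: Compute Lagrangian.
L = -0.4532 + 5*8.779 = 43.4418


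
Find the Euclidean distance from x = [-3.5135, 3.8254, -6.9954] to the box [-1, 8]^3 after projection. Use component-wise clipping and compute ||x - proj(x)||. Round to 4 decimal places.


Project each component onto [-1, 8].
clip(-3.5135) = -1.0, clip(3.8254) = 3.8254, clip(-6.9954) = -1.0
Projection = [-1.0, 3.8254, -1.0]
Squared diffs: [6.3177, 0.0, 35.9448]
Distance = sqrt(42.2625) = 6.501


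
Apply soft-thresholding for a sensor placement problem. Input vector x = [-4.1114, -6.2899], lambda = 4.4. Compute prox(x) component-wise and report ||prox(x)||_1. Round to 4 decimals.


Soft-thresholding with lambda = 4.4:
prox(-4.1114) = sign(-4.1114)*max(|-4.1114| - 4.4, 0) = 0.0
prox(-6.2899) = sign(-6.2899)*max(|-6.2899| - 4.4, 0) = -1.8899
prox(x) = [0.0, -1.8899]
||prox(x)||_1 = 0.0 + 1.8899 = 1.8899


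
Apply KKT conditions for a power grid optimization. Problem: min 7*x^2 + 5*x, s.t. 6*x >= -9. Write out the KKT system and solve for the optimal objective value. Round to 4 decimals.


Step 1: Try lambda = 0 (constraint inactive).
Stationarity: 2*7*x + 5 = 0
x* = -5/(2*7) = -5/14 = -0.3571 (rounded; the exact value -5/14 is used below)
Check constraint: 6*-0.3571 = -2.1426 >= -9 -- satisfied.
Step 2: Compute optimal value.
f(x*) = 7*(-5/14)^2 + 5*(-5/14) = -0.8929


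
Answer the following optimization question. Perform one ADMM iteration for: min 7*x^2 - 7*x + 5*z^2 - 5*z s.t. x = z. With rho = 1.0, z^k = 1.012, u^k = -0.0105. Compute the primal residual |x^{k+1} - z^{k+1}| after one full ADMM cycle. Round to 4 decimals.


ADMM iteration with rho = 1.0, z^k = 1.012, u^k = -0.0105
Step 1: x-update.
Minimize 7*x^2 - 7*x + (1.0/2)*(x - 1.012 - 0.0105)^2
FOC: (2*7 + 1.0)*x = 7 + 1.0*(1.012 + 0.0105)
x^{k+1} = 0.5348
Step 2: z-update.
Minimize 5*z^2 - 5*z + (1.0/2)*(0.5348 - z - 0.0105)^2
FOC: (2*5 + 1.0)*z = 5 + 1.0*(0.5348 - 0.0105)
z^{k+1} = 0.5022
Step 3: u-update.
u^{k+1} = -0.0105 + 0.5348 - 0.5022 = 0.0221
Step 4: Primal residual = |0.5348 - 0.5022| = 0.0326


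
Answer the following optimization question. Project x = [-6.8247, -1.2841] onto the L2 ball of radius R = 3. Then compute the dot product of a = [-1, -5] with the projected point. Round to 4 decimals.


Step 1: Compute ||x|| (intermediates to 6 decimals).
||x|| = sqrt((-6.8247)^2 + (-1.2841)^2) = 6.944454
Step 2: Project.
Since ||x|| > R, scale = R/||x|| = 3/6.944454 = 0.431999, proj(x) = scale * x
proj(x) = [-2.948264, -0.55473]
Step 3: Dot product.
a^T * proj(x) = -1*(-2.948264) - 5*(-0.55473) = 5.7219


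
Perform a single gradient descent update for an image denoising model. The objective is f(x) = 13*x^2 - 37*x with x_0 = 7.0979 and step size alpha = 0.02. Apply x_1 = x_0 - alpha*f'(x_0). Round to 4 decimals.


We compute the gradient at x_0 and apply the update.
f'(x) = 26*x - 37
f'(7.0979) = 26*7.0979 - 37 = 147.5454
x_1 = 7.0979 - 0.02*147.5454 = 4.147


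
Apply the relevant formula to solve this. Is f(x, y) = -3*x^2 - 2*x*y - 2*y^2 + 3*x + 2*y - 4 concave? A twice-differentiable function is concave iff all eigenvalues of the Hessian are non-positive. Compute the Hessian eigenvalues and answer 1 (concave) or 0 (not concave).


The Hessian of f(x,y) = -3*x^2 - 2*x*y - 2*y^2 + 3*x + 2*y - 4 is:
H = [[-6, -2], [-2, -4]]
Trace = -6 - 4 = -10
Determinant = -6*-4 - (-2)^2 = 20
Discriminant = (-10)^2 - 4*20 = 20.0
Eigenvalues: lambda_1 = -7.2361, lambda_2 = -2.7639
The function is concave.

1


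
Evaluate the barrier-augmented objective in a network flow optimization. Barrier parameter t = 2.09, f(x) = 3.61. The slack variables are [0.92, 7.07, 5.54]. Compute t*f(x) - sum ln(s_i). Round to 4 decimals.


Step 1: Compute log-barrier.
ln values: [-0.0834, 1.9559, 1.712]
phi = -(-0.0834 + 1.9559 + 1.712) = -3.5845
Step 2: Compute augmented objective.
t*f(x) = 2.09*3.61 = 7.5449
Total = 7.5449 - 3.5845 = 3.9604


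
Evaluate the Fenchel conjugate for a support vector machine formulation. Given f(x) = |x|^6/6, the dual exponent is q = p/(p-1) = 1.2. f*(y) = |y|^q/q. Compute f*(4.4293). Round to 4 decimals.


The conjugate exponent q satisfies 1/p + 1/q = 1.
p = 6, so q = 6/(6 - 1) = 1.2
|y|^q = 4.4293^1.2 = 5.9649
f*(4.4293) = 5.9649 / 1.2 = 4.9707


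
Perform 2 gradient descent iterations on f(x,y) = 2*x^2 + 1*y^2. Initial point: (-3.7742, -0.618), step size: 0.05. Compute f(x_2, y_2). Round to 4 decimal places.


Gradient descent on f(x,y) = 2*x^2 + 1*y^2.
Starting point: (-3.7742, -0.618), alpha = 0.05
Step 1: grad_x = 2*2*-3.7742 = -15.0968, grad_y = 2*1*-0.618 = -1.236
  x_1 = -3.7742 - 0.05*-15.0968 = -3.0194
  y_1 = -0.618 - 0.05*-1.236 = -0.5562
Step 2: grad_x = 2*2*-3.0194 = -12.0774, grad_y = 2*1*-0.5562 = -1.1124
  x_2 = -3.0194 - 0.05*-12.0774 = -2.4155
  y_2 = -0.5562 - 0.05*-1.1124 = -0.5006
f(-2.4155, -0.5006) = 2*(-2.4155)^2 + 1*(-0.5006)^2 = 11.9197


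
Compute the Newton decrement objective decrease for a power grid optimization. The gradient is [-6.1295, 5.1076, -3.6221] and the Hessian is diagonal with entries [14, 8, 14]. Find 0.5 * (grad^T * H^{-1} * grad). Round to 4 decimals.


Step 1: H is diagonal, so H^(-1) * g = [-0.4378, 0.6385, -0.2587].
Step 2: g^T H^(-1) g = sum_i g_i^2 / H_ii
  = (-6.1295)^2/14 + (5.1076)^2/8 + (-3.6221)^2/14
  = 2.6836 + 3.2609 + 0.9371 = 6.8817
Step 3: Objective decrease = 0.5 * g^T H^(-1) g = 3.4408


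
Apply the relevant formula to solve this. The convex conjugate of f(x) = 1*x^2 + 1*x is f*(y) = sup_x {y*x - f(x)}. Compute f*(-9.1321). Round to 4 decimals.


f*(y) = sup_x {y*x - a*x^2 - b*x} = sup_x {(y-b)*x - a*x^2}
FOC: (y - b) - 2a*x = 0 => x* = (y - b)/(2a)
x* = (-9.1321 - 1)/(2*1) = -5.0661
f*(-9.1321) = (y-b)^2/(4a) = (-9.1321 - 1)^2/(4*1)
= 102.6595/4 = 25.6649


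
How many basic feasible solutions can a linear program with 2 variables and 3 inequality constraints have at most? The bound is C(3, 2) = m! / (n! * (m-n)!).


Each vertex corresponds to some choice of n active constraints out of m, so the number of vertices is at most C(m, n) = m! / (n!(m-n)!).
m = 3, n = 2
Numerator: 3 * 2
Denominator: 2! = 2
C(3, 2) = 3


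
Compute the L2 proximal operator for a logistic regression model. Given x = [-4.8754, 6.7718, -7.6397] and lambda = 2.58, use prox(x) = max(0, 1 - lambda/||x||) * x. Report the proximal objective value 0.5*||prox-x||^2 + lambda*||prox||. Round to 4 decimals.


Step 1: Compute ||x||.
||x|| = 11.3133
Step 2: Compute scaling factor.
scale = max(0, 1 - 2.58/11.3133) = 0.772
Step 3: prox(x) = [-3.7636, 5.2275, -5.8975]
||prox(x)|| = 8.7333
Step 4: Proximal objective.
0.5*||prox-x||^2 = 3.3282
lambda*||prox|| = 22.5319
Total = 25.8602


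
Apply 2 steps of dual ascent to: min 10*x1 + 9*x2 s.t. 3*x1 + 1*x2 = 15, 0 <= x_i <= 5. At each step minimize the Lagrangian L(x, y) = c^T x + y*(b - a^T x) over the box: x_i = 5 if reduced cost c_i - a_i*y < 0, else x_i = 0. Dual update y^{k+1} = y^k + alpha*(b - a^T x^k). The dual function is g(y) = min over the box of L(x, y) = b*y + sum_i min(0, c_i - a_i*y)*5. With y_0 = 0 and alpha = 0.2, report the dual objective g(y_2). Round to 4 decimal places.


Dual ascent for LP: min 10*x1 + 9*x2, 3*x1 + 1*x2 = 15, 0 <= x_i <= 5
Step 1: y^k = 0.0, reduced costs: (10.0, 9.0)
  x^k = (0.0, 0.0), subgradient = b - a^T x = 15.0
  y^{k+1} = 0.0 + 0.2*15.0 = 3.0
Step 2: y^k = 3.0, reduced costs: (1.0, 6.0)
  x^k = (0.0, 0.0), subgradient = b - a^T x = 15.0
  y^{k+1} = 3.0 + 0.2*15.0 = 6.0
Dual objective at y_2 = 6.0: reduced costs (-8.0, 3.0), box minimizer x = (5.0, 0.0)
g(y_2) = b*y + (c1 - a1*y)*x1 + (c2 - a2*y)*x2 = 15*6.0 + (-8.0)*5.0 + 3.0*0.0 = 90.0 - 40.0 + 0.0 = 50.0


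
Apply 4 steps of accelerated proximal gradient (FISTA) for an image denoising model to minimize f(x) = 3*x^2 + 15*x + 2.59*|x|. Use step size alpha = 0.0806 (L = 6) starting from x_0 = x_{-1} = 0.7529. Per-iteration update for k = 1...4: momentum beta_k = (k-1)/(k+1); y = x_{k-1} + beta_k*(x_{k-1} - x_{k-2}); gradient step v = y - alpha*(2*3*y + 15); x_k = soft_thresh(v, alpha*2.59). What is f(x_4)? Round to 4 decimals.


FISTA on f(x) = 3*x^2 + 15*x + 2.59*|x|
L = 6, alpha = 0.0806
Iteration 1: beta = 0.0, y = 0.7529 + 0.0*(0.7529 - 0.7529) = 0.7529
  grad(y) = 19.5174, v = y - alpha*grad = -0.8202
  prox(v) = soft_thresh(-0.8202, 0.2088) = -0.6114
Iteration 2: beta = 0.3333, y = -0.6114 + 0.3333*(-0.6114 - 0.7529) = -1.0662
  grad(y) = 8.6026, v = y - alpha*grad = -1.7596
  prox(v) = soft_thresh(-1.7596, 0.2088) = -1.5508
Iteration 3: beta = 0.5, y = -1.5508 + 0.5*(-1.5508 + 0.6114) = -2.0205
  grad(y) = 2.8767, v = y - alpha*grad = -2.2524
  prox(v) = soft_thresh(-2.2524, 0.2088) = -2.0437
Iteration 4: beta = 0.6, y = -2.0437 + 0.6*(-2.0437 + 1.5508) = -2.3393
  grad(y) = 0.9639, v = y - alpha*grad = -2.417
  prox(v) = soft_thresh(-2.417, 0.2088) = -2.2083
f(x_4) = 3*(-2.2083)^2 + 15*(-2.2083) + 2.59*|-2.2083| = -12.7753


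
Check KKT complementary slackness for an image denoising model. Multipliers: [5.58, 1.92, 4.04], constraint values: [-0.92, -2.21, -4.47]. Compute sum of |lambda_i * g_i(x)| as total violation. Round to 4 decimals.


KKT complementary slackness check:
lambda_1 * g_1 = 5.58 * -0.92 = -5.1336
lambda_2 * g_2 = 1.92 * -2.21 = -4.2432
lambda_3 * g_3 = 4.04 * -4.47 = -18.0588
Total violation = 5.1336 + 4.2432 + 18.0588 = 27.4356


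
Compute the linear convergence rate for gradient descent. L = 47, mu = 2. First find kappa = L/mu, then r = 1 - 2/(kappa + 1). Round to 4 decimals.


Step 1: Compute the condition number.
kappa = L/mu = 47/2 = 23.5
Step 2: Compute the convergence rate.
r = 1 - 2/(kappa + 1) = 1 - 2*mu/(L + mu) = (L - mu)/(L + mu) = 45/49 = 0.9184


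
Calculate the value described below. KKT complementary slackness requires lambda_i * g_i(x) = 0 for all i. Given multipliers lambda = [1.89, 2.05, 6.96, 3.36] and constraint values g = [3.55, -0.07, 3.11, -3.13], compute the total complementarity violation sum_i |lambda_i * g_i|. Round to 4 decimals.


KKT complementary slackness check:
lambda_1 * g_1 = 1.89 * 3.55 = 6.7095
lambda_2 * g_2 = 2.05 * -0.07 = -0.1435
lambda_3 * g_3 = 6.96 * 3.11 = 21.6456
lambda_4 * g_4 = 3.36 * -3.13 = -10.5168
Total violation = 6.7095 + 0.1435 + 21.6456 + 10.5168 = 39.0154


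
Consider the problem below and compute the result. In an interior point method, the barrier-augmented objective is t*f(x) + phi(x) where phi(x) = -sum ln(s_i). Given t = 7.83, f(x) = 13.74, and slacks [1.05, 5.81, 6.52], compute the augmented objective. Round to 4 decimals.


Step 1: Compute log-barrier.
ln values: [0.0488, 1.7596, 1.8749]
phi = -(0.0488 + 1.7596 + 1.8749) = -3.6832
Step 2: Compute augmented objective.
t*f(x) = 7.83*13.74 = 107.5842
Total = 107.5842 - 3.6832 = 103.901


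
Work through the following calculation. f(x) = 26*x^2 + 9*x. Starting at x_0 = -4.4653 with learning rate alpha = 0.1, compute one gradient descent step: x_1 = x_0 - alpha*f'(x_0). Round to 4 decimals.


We compute the gradient at x_0 and apply the update.
f'(x) = 52*x + 9
f'(-4.4653) = 52*-4.4653 + 9 = -223.1956
x_1 = -4.4653 - 0.1*-223.1956 = 17.8543


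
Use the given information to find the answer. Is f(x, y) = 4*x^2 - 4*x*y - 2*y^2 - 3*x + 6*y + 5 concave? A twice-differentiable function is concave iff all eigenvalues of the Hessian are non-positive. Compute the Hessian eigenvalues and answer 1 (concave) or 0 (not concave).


The Hessian of f(x,y) = 4*x^2 - 4*x*y - 2*y^2 - 3*x + 6*y + 5 is:
H = [[8, -4], [-4, -4]]
Trace = 8 - 4 = 4
Determinant = 8*-4 - (-4)^2 = -48
Discriminant = (4)^2 - 4*-48 = 208.0
Eigenvalues: lambda_1 = -5.2111, lambda_2 = 9.2111
The function is not concave.

0


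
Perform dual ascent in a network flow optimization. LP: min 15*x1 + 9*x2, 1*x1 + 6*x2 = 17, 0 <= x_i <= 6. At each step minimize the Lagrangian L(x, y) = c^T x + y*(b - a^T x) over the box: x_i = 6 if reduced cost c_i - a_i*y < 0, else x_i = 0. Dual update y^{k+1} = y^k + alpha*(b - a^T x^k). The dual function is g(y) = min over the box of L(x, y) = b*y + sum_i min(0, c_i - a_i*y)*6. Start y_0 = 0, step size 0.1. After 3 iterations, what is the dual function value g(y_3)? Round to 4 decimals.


Dual ascent for LP: min 15*x1 + 9*x2, 1*x1 + 6*x2 = 17, 0 <= x_i <= 6
Step 1: y^k = 0.0, reduced costs: (15.0, 9.0)
  x^k = (0.0, 0.0), subgradient = b - a^T x = 17.0
  y^{k+1} = 0.0 + 0.1*17.0 = 1.7
Step 2: y^k = 1.7, reduced costs: (13.3, -1.2)
  x^k = (0.0, 6.0), subgradient = b - a^T x = -19.0
  y^{k+1} = 1.7 + 0.1*-19.0 = -0.2
Step 3: y^k = -0.2, reduced costs: (15.2, 10.2)
  x^k = (0.0, 0.0), subgradient = b - a^T x = 17.0
  y^{k+1} = -0.2 + 0.1*17.0 = 1.5
Dual objective at y_3 = 1.5: reduced costs (13.5, 0.0), box minimizer x = (0.0, 0.0)
g(y_3) = b*y + (c1 - a1*y)*x1 + (c2 - a2*y)*x2 = 17*1.5 + 13.5*0.0 + 0.0*0.0 = 25.5 + 0.0 + 0.0 = 25.5


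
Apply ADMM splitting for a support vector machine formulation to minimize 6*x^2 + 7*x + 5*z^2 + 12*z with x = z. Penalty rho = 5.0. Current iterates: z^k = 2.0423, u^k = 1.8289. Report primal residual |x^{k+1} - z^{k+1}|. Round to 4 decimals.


ADMM iteration with rho = 5.0, z^k = 2.0423, u^k = 1.8289
Step 1: x-update.
Minimize 6*x^2 + 7*x + (5.0/2)*(x - 2.0423 + 1.8289)^2
FOC: (2*6 + 5.0)*x = -7 + 5.0*(2.0423 - 1.8289)
x^{k+1} = -0.349
Step 2: z-update.
Minimize 5*z^2 + 12*z + (5.0/2)*(-0.349 - z + 1.8289)^2
FOC: (2*5 + 5.0)*z = -12 + 5.0*(-0.349 + 1.8289)
z^{k+1} = -0.3067
Step 3: u-update.
u^{k+1} = 1.8289 - 0.349 + 0.3067 = 1.7866
Step 4: Primal residual = |-0.349 + 0.3067| = 0.0423


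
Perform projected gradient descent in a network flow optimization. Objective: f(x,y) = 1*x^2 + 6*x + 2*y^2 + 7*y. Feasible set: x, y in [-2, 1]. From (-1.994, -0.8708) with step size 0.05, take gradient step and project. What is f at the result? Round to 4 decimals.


Step 1: Compute gradient at (-1.994, -0.8708).
grad_x = 2*1*-1.994 + 6 = 2.012
grad_y = 2*2*-0.8708 + 7 = 3.5168
Step 2: Gradient step.
x_raw = -1.994 - 0.05*2.012 = -2.0946
y_raw = -0.8708 - 0.05*3.5168 = -1.0466
Step 3: Project onto [-2, 1].
x_proj = clip(-2.0946) = -2.0
y_proj = clip(-1.0466) = -1.0466
Step 4: Evaluate f.
f(-2.0, -1.0466) = -13.1356


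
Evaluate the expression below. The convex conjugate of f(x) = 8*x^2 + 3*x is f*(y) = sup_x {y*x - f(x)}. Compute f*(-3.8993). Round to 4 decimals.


f*(y) = sup_x {y*x - a*x^2 - b*x} = sup_x {(y-b)*x - a*x^2}
FOC: (y - b) - 2a*x = 0 => x* = (y - b)/(2a)
x* = (-3.8993 - 3)/(2*8) = -0.4312
f*(-3.8993) = (y-b)^2/(4a) = (-3.8993 - 3)^2/(4*8)
= 47.6003/32 = 1.4875


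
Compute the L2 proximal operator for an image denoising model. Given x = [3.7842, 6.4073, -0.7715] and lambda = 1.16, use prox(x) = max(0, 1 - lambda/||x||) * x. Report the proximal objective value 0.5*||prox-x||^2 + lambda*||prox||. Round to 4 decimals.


Step 1: Compute ||x||.
||x|| = 7.4812
Step 2: Compute scaling factor.
scale = max(0, 1 - 1.16/7.4812) = 0.8449
Step 3: prox(x) = [3.1974, 5.4138, -0.6519]
||prox(x)|| = 6.3212
Step 4: Proximal objective.
0.5*||prox-x||^2 = 0.6728
lambda*||prox|| = 7.3326
Total = 8.0054


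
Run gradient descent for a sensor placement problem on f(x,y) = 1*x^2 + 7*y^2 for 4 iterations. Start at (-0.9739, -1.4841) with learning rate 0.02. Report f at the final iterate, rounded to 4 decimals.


Gradient descent on f(x,y) = 1*x^2 + 7*y^2.
Starting point: (-0.9739, -1.4841), alpha = 0.02
Step 1: grad_x = 2*1*-0.9739 = -1.9478, grad_y = 2*7*-1.4841 = -20.7774
  x_1 = -0.9739 - 0.02*-1.9478 = -0.9349
  y_1 = -1.4841 - 0.02*-20.7774 = -1.0686
Step 2: grad_x = 2*1*-0.9349 = -1.8699, grad_y = 2*7*-1.0686 = -14.9597
  x_2 = -0.9349 - 0.02*-1.8699 = -0.8975
  y_2 = -1.0686 - 0.02*-14.9597 = -0.7694
Step 3: grad_x = 2*1*-0.8975 = -1.7951, grad_y = 2*7*-0.7694 = -10.771
  x_3 = -0.8975 - 0.02*-1.7951 = -0.8616
  y_3 = -0.7694 - 0.02*-10.771 = -0.5539
Step 4: grad_x = 2*1*-0.8616 = -1.7233, grad_y = 2*7*-0.5539 = -7.7551
  x_4 = -0.8616 - 0.02*-1.7233 = -0.8272
  y_4 = -0.5539 - 0.02*-7.7551 = -0.3988
f(-0.8272, -0.3988) = 1*(-0.8272)^2 + 7*(-0.3988)^2 = 1.7977


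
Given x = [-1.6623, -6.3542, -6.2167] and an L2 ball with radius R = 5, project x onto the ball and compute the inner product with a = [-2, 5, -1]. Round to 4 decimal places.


Step 1: Compute ||x|| (intermediates to 6 decimals).
||x|| = sqrt((-1.6623)^2 + (-6.3542)^2 + (-6.2167)^2) = 9.043587
Step 2: Project.
Since ||x|| > R, scale = R/||x|| = 5/9.043587 = 0.552878, proj(x) = scale * x
proj(x) = [-0.919049, -3.513097, -3.437077]
Step 3: Dot product.
a^T * proj(x) = -2*(-0.919049) + 5*(-3.513097) - 1*(-3.437077) = -12.2903


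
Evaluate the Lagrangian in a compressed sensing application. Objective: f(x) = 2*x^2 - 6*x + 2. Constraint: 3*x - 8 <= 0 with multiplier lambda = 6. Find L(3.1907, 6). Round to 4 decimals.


Step 1: Evaluate f(x).
f(3.1907) = 2*3.1907^2 - 6*3.1907 + 2 = 3.2169
Step 2: Evaluate g(x).
g(3.1907) = 3*3.1907 - 8 = 1.5721
Step 3: Compute Lagrangian.
L = 3.2169 + 6*1.5721 = 12.6495


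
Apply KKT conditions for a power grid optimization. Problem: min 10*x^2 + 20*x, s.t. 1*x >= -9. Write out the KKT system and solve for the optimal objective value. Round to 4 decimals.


Step 1: Try lambda = 0 (constraint inactive).
Stationarity: 2*10*x + 20 = 0
x* = -20/(2*10) = -1.0
Check constraint: 1*-1.0 = -1.0 >= -9 -- satisfied.
Step 2: Compute optimal value.
f(x*) = 10*(-1.0)^2 + 20*(-1.0) = -10.0


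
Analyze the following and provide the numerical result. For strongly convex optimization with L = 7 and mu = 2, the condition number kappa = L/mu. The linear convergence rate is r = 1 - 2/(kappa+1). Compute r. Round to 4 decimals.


Step 1: Compute the condition number.
kappa = L/mu = 7/2 = 3.5
Step 2: Compute the convergence rate.
r = 1 - 2/(kappa + 1) = 1 - 2*mu/(L + mu) = (L - mu)/(L + mu) = 5/9 = 0.5556


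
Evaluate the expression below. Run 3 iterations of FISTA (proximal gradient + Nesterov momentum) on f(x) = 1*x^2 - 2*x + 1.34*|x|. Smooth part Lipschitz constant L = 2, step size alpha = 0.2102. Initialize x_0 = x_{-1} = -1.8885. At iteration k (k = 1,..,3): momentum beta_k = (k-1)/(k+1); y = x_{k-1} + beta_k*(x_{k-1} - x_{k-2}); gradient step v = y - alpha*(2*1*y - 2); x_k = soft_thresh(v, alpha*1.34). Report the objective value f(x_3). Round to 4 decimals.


FISTA on f(x) = 1*x^2 - 2*x + 1.34*|x|
L = 2, alpha = 0.2102
Iteration 1: beta = 0.0, y = -1.8885 + 0.0*(-1.8885 + 1.8885) = -1.8885
  grad(y) = -5.777, v = y - alpha*grad = -0.6742
  prox(v) = soft_thresh(-0.6742, 0.2817) = -0.3925
Iteration 2: beta = 0.3333, y = -0.3925 + 0.3333*(-0.3925 + 1.8885) = 0.1062
  grad(y) = -1.7877, v = y - alpha*grad = 0.4819
  prox(v) = soft_thresh(0.4819, 0.2817) = 0.2003
Iteration 3: beta = 0.5, y = 0.2003 + 0.5*(0.2003 + 0.3925) = 0.4966
  grad(y) = -1.0067, v = y - alpha*grad = 0.7083
  prox(v) = soft_thresh(0.7083, 0.2817) = 0.4266
f(x_3) = 1*0.4266^2 - 2*0.4266 + 1.34*|0.4266| = -0.0996


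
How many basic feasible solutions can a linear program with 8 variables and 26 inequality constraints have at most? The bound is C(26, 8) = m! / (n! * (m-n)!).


Each vertex corresponds to some choice of n active constraints out of m, so the number of vertices is at most C(m, n) = m! / (n!(m-n)!).
m = 26, n = 8
Numerator: 26 * 25 * 24 * 23 * 22 * 21 * 20 * 19
Denominator: 8! = 40320
C(26, 8) = 1562275


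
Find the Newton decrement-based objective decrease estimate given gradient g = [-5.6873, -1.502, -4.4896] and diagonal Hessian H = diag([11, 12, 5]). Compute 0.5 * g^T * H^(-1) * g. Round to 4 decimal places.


Step 1: H is diagonal, so H^(-1) * g = [-0.517, -0.1252, -0.8979].
Step 2: g^T H^(-1) g = sum_i g_i^2 / H_ii
  = (-5.6873)^2/11 + (-1.502)^2/12 + (-4.4896)^2/5
  = 2.9405 + 0.188 + 4.0313 = 7.1598
Step 3: Objective decrease = 0.5 * g^T H^(-1) g = 3.5799


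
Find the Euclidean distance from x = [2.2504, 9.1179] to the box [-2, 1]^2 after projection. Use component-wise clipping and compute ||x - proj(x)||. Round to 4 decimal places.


Project each component onto [-2, 1].
clip(2.2504) = 1.0, clip(9.1179) = 1.0
Projection = [1.0, 1.0]
Squared diffs: [1.5635, 65.9003]
Distance = sqrt(67.4638) = 8.2136


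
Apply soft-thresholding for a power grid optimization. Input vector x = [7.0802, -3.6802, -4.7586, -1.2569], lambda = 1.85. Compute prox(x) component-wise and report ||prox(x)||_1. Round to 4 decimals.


Soft-thresholding with lambda = 1.85:
prox(7.0802) = sign(7.0802)*max(|7.0802| - 1.85, 0) = 5.2302
prox(-3.6802) = sign(-3.6802)*max(|-3.6802| - 1.85, 0) = -1.8302
prox(-4.7586) = sign(-4.7586)*max(|-4.7586| - 1.85, 0) = -2.9086
prox(-1.2569) = sign(-1.2569)*max(|-1.2569| - 1.85, 0) = 0.0
prox(x) = [5.2302, -1.8302, -2.9086, 0.0]
||prox(x)||_1 = 5.2302 + 1.8302 + 2.9086 + 0.0 = 9.969


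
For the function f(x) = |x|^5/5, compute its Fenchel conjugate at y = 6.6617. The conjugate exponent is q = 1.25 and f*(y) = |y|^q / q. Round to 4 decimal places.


The conjugate exponent q satisfies 1/p + 1/q = 1.
p = 5, so q = 5/(5 - 1) = 1.25
|y|^q = 6.6617^1.25 = 10.7024
f*(6.6617) = 10.7024 / 1.25 = 8.5619


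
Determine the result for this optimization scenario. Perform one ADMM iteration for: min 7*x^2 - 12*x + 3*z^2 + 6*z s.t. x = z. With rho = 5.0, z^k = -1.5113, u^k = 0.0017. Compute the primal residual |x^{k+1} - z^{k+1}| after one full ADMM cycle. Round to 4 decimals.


ADMM iteration with rho = 5.0, z^k = -1.5113, u^k = 0.0017
Step 1: x-update.
Minimize 7*x^2 - 12*x + (5.0/2)*(x + 1.5113 + 0.0017)^2
FOC: (2*7 + 5.0)*x = 12 + 5.0*(-1.5113 - 0.0017)
x^{k+1} = 0.2334
Step 2: z-update.
Minimize 3*z^2 + 6*z + (5.0/2)*(0.2334 - z + 0.0017)^2
FOC: (2*3 + 5.0)*z = -6 + 5.0*(0.2334 + 0.0017)
z^{k+1} = -0.4386
Step 3: u-update.
u^{k+1} = 0.0017 + 0.2334 + 0.4386 = 0.6737
Step 4: Primal residual = |0.2334 + 0.4386| = 0.672


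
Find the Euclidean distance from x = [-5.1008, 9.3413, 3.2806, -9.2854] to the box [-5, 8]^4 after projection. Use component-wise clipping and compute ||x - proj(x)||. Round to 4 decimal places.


Project each component onto [-5, 8].
clip(-5.1008) = -5.0, clip(9.3413) = 8.0, clip(3.2806) = 3.2806, clip(-9.2854) = -5.0
Projection = [-5.0, 8.0, 3.2806, -5.0]
Squared diffs: [0.0102, 1.7991, 0.0, 18.3647]
Distance = sqrt(20.174) = 4.4915


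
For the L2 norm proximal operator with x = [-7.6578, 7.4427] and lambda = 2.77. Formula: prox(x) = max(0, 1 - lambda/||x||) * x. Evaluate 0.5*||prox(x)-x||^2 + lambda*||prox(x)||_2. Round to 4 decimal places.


Step 1: Compute ||x||.
||x|| = 10.6787
Step 2: Compute scaling factor.
scale = max(0, 1 - 2.77/10.6787) = 0.7406
Step 3: prox(x) = [-5.6714, 5.5121]
||prox(x)|| = 7.9087
Step 4: Proximal objective.
0.5*||prox-x||^2 = 3.8365
lambda*||prox|| = 21.9071
Total = 25.7437


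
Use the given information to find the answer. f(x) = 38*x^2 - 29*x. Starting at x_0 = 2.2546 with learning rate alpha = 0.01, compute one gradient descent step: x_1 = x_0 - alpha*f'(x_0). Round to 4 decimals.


We compute the gradient at x_0 and apply the update.
f'(x) = 76*x - 29
f'(2.2546) = 76*2.2546 - 29 = 142.3496
x_1 = 2.2546 - 0.01*142.3496 = 0.8311


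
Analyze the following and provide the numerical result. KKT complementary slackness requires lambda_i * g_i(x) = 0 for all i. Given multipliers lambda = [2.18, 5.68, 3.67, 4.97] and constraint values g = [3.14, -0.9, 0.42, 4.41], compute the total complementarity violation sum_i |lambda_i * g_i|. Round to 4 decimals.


KKT complementary slackness check:
lambda_1 * g_1 = 2.18 * 3.14 = 6.8452
lambda_2 * g_2 = 5.68 * -0.9 = -5.112
lambda_3 * g_3 = 3.67 * 0.42 = 1.5414
lambda_4 * g_4 = 4.97 * 4.41 = 21.9177
Total violation = 6.8452 + 5.112 + 1.5414 + 21.9177 = 35.4163


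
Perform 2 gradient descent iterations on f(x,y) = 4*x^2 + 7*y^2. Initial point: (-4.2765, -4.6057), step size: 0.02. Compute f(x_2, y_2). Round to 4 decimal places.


Gradient descent on f(x,y) = 4*x^2 + 7*y^2.
Starting point: (-4.2765, -4.6057), alpha = 0.02
Step 1: grad_x = 2*4*-4.2765 = -34.212, grad_y = 2*7*-4.6057 = -64.4798
  x_1 = -4.2765 - 0.02*-34.212 = -3.5923
  y_1 = -4.6057 - 0.02*-64.4798 = -3.3161
Step 2: grad_x = 2*4*-3.5923 = -28.7381, grad_y = 2*7*-3.3161 = -46.4255
  x_2 = -3.5923 - 0.02*-28.7381 = -3.0175
  y_2 = -3.3161 - 0.02*-46.4255 = -2.3876
f(-3.0175, -2.3876) = 4*(-3.0175)^2 + 7*(-2.3876)^2 = 76.3255


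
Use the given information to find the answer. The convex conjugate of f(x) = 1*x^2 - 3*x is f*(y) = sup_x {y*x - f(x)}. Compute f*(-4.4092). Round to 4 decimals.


f*(y) = sup_x {y*x - a*x^2 - b*x} = sup_x {(y-b)*x - a*x^2}
FOC: (y - b) - 2a*x = 0 => x* = (y - b)/(2a)
x* = (-4.4092 + 3)/(2*1) = -0.7046
f*(-4.4092) = (y-b)^2/(4a) = (-4.4092 + 3)^2/(4*1)
= 1.9858/4 = 0.4965


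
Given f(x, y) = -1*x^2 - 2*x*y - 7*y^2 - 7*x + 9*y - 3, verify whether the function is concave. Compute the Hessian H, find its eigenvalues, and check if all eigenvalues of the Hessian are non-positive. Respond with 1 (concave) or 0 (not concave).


The Hessian of f(x,y) = -1*x^2 - 2*x*y - 7*y^2 - 7*x + 9*y - 3 is:
H = [[-2, -2], [-2, -14]]
Trace = -2 - 14 = -16
Determinant = -2*-14 - (-2)^2 = 24
Discriminant = (-16)^2 - 4*24 = 160.0
Eigenvalues: lambda_1 = -14.3246, lambda_2 = -1.6754
The function is concave.

1


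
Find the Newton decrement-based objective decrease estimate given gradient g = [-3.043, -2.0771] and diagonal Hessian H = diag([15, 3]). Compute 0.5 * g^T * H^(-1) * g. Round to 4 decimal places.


Step 1: H is diagonal, so H^(-1) * g = [-0.2029, -0.6924].
Step 2: g^T H^(-1) g = sum_i g_i^2 / H_ii
  = (-3.043)^2/15 + (-2.0771)^2/3
  = 0.6173 + 1.4381 = 2.0554
Step 3: Objective decrease = 0.5 * g^T H^(-1) g = 1.0277


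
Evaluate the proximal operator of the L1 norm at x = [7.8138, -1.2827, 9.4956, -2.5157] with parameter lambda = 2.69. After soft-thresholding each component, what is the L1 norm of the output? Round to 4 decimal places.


Soft-thresholding with lambda = 2.69:
prox(7.8138) = sign(7.8138)*max(|7.8138| - 2.69, 0) = 5.1238
prox(-1.2827) = sign(-1.2827)*max(|-1.2827| - 2.69, 0) = 0.0
prox(9.4956) = sign(9.4956)*max(|9.4956| - 2.69, 0) = 6.8056
prox(-2.5157) = sign(-2.5157)*max(|-2.5157| - 2.69, 0) = 0.0
prox(x) = [5.1238, 0.0, 6.8056, 0.0]
||prox(x)||_1 = 5.1238 + 0.0 + 6.8056 + 0.0 = 11.9294


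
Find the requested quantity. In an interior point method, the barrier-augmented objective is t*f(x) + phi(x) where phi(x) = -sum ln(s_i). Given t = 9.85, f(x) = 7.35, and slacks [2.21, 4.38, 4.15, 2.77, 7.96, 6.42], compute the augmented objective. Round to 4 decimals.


Step 1: Compute log-barrier.
ln values: [0.793, 1.477, 1.4231, 1.0188, 2.0744, 1.8594]
phi = -(0.793 + 1.477 + 1.4231 + 1.0188 + 2.0744 + 1.8594) = -8.6458
Step 2: Compute augmented objective.
t*f(x) = 9.85*7.35 = 72.3975
Total = 72.3975 - 8.6458 = 63.7517


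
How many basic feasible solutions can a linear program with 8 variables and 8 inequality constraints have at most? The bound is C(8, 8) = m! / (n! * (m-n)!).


Each vertex corresponds to some choice of n active constraints out of m, so the number of vertices is at most C(m, n) = m! / (n!(m-n)!).
m = 8, n = 8
Numerator: 8 * 7 * 6 * 5 * 4 * 3 * 2 * 1
Denominator: 8! = 40320
C(8, 8) = 1
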